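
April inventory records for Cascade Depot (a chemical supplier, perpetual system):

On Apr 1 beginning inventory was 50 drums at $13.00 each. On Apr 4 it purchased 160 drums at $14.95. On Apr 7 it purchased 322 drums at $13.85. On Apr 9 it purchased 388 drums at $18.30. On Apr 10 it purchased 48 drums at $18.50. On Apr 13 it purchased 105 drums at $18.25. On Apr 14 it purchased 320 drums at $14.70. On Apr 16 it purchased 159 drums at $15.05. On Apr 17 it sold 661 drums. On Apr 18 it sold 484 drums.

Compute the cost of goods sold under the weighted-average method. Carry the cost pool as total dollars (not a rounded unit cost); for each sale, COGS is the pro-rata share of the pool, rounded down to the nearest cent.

COGS = $18,077.49

After Apr 1: 50 on hand, pool $650.00 (≈ $13.0000 each)
After Apr 4: 210 on hand, pool $3,042.00 (≈ $14.4857 each)
After Apr 7: 532 on hand, pool $7,501.70 (≈ $14.1009 each)
After Apr 9: 920 on hand, pool $14,602.10 (≈ $15.8718 each)
After Apr 10: 968 on hand, pool $15,490.10 (≈ $16.0022 each)
After Apr 13: 1073 on hand, pool $17,406.35 (≈ $16.2221 each)
After Apr 14: 1393 on hand, pool $22,110.35 (≈ $15.8725 each)
After Apr 16: 1552 on hand, pool $24,503.30 (≈ $15.7882 each)
Apr 17, sell 661: 661/1552 × $24,503.30 → $10,436.00
Apr 18, sell 484: 484/891 × $14,067.30 → $7,641.49
Total COGS = $10,436.00 + $7,641.49 = $18,077.49
Ending inventory (cost pool remaining) = $6,425.81
Check: goods available $24,503.30 = COGS $18,077.49 + ending $6,425.81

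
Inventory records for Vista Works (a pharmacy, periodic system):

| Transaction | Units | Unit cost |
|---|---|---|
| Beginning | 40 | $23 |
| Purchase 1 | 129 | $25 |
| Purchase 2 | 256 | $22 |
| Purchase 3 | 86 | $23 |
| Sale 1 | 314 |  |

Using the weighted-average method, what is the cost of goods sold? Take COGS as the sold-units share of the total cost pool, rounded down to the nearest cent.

Sale 1, sell 314: 314/511 × $11,755.00 → $7,223.22
Ending inventory (cost pool remaining) = $4,531.78

COGS = $7,223.22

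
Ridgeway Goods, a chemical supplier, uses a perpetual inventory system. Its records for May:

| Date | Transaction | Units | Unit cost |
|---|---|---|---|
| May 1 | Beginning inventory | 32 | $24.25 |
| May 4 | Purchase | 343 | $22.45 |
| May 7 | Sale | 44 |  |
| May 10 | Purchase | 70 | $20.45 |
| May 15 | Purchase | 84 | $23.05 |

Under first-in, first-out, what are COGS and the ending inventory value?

COGS = $1,045.40; ending inventory = $10,798.65

May 7, 44 sold [FIFO — oldest first]: 32 @ $24.25 + 12 @ $22.45 = $1,045.40
Ending inventory: 331 @ $22.45 + 70 @ $20.45 + 84 @ $23.05 = $10,798.65
Check: goods available $11,844.05 = COGS $1,045.40 + ending $10,798.65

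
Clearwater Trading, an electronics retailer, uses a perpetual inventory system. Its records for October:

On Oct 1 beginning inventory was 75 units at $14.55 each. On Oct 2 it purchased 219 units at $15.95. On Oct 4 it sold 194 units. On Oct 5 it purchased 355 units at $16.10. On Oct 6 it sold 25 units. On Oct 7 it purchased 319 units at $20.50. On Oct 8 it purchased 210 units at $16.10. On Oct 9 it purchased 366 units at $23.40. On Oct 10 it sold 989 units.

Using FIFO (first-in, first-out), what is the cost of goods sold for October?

COGS = $20,922.30

Oct 4, 194 sold [FIFO — oldest first]: 75 @ $14.55 + 119 @ $15.95 = $2,989.30
Oct 6, 25 sold [FIFO — oldest first]: 25 @ $15.95 = $398.75
Oct 10, 989 sold [FIFO — oldest first]: 75 @ $15.95 + 355 @ $16.10 + 319 @ $20.50 + 210 @ $16.10 + 30 @ $23.40 = $17,534.25
Total COGS = $2,989.30 + $398.75 + $17,534.25 = $20,922.30
Ending inventory: 336 @ $23.40 = $7,862.40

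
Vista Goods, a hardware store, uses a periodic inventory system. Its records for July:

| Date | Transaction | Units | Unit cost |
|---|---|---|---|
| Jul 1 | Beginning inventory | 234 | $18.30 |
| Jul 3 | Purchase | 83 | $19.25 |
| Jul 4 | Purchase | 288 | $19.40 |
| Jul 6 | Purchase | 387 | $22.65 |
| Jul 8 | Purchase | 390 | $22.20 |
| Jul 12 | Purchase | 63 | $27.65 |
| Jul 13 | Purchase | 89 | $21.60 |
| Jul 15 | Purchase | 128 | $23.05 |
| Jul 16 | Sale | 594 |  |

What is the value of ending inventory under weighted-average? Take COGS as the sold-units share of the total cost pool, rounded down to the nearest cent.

Ending inventory = $22,815.78

Jul 16, sell 594: 594/1662 × $35,505.45 → $12,689.67
Ending inventory (cost pool remaining) = $22,815.78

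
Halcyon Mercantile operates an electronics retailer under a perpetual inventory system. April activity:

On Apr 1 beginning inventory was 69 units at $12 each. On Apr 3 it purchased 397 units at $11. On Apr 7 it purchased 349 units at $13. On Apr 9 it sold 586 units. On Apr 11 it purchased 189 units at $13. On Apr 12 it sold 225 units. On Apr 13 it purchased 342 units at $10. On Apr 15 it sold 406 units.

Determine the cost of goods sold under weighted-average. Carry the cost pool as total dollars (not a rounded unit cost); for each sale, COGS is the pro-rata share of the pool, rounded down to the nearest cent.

After Apr 1: 69 on hand, pool $828.00 (≈ $12.0000 each)
After Apr 3: 466 on hand, pool $5,195.00 (≈ $11.1481 each)
After Apr 7: 815 on hand, pool $9,732.00 (≈ $11.9411 each)
Apr 9, sell 586: 586/815 × $9,732.00 → $6,997.48
After Apr 11: 418 on hand, pool $5,191.52 (≈ $12.4199 each)
Apr 12, sell 225: 225/418 × $5,191.52 → $2,794.47
After Apr 13: 535 on hand, pool $5,817.05 (≈ $10.8730 each)
Apr 15, sell 406: 406/535 × $5,817.05 → $4,414.43
Total COGS = $6,997.48 + $2,794.47 + $4,414.43 = $14,206.38
Ending inventory (cost pool remaining) = $1,402.62
Check: goods available $15,609.00 = COGS $14,206.38 + ending $1,402.62

COGS = $14,206.38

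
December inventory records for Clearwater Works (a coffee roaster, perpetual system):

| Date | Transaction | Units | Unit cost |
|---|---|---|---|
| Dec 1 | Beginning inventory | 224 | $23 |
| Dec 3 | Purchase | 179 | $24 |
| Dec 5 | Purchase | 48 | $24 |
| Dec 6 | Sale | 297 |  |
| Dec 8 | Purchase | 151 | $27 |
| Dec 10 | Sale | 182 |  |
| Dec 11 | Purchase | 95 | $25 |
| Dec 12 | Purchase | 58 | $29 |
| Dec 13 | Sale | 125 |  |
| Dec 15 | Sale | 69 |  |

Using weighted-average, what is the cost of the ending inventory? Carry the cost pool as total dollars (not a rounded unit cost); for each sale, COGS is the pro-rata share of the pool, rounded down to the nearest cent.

After Dec 1: 224 on hand, pool $5,152.00 (≈ $23.0000 each)
After Dec 3: 403 on hand, pool $9,448.00 (≈ $23.4442 each)
After Dec 5: 451 on hand, pool $10,600.00 (≈ $23.5033 each)
Dec 6, sell 297: 297/451 × $10,600.00 → $6,980.48
After Dec 8: 305 on hand, pool $7,696.52 (≈ $25.2345 each)
Dec 10, sell 182: 182/305 × $7,696.52 → $4,592.67
After Dec 11: 218 on hand, pool $5,478.85 (≈ $25.1323 each)
After Dec 12: 276 on hand, pool $7,160.85 (≈ $25.9451 each)
Dec 13, sell 125: 125/276 × $7,160.85 → $3,243.13
Dec 15, sell 69: 69/151 × $3,917.72 → $1,790.21
Total COGS = $6,980.48 + $4,592.67 + $3,243.13 + $1,790.21 = $16,606.49
Ending inventory (cost pool remaining) = $2,127.51

Ending inventory = $2,127.51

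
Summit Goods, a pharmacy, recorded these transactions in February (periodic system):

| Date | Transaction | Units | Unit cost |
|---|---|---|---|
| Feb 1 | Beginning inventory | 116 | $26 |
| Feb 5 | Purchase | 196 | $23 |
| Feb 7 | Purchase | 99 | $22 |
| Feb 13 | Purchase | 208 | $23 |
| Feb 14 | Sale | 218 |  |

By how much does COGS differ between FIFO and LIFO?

$358

FIFO COGS: 116 @ $26 + 102 @ $23 = $5,362
LIFO COGS: 208 @ $23 + 10 @ $22 = $5,004
Difference = |$5,362 − $5,004| = $358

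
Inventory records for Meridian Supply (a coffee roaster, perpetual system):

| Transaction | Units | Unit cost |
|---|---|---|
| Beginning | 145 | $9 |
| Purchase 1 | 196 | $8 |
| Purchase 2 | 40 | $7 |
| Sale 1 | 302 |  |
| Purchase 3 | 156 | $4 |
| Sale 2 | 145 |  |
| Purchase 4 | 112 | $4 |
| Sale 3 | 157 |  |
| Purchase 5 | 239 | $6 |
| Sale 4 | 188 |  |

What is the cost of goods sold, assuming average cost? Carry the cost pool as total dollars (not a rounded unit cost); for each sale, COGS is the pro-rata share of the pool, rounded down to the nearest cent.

COGS = $5,103.67

After Beginning: 145 on hand, pool $1,305.00 (≈ $9.0000 each)
After Purchase 1: 341 on hand, pool $2,873.00 (≈ $8.4252 each)
After Purchase 2: 381 on hand, pool $3,153.00 (≈ $8.2756 each)
Sale 1, sell 302: 302/381 × $3,153.00 → $2,499.22
After Purchase 3: 235 on hand, pool $1,277.78 (≈ $5.4374 each)
Sale 2, sell 145: 145/235 × $1,277.78 → $788.41
After Purchase 4: 202 on hand, pool $937.37 (≈ $4.6404 each)
Sale 3, sell 157: 157/202 × $937.37 → $728.54
After Purchase 5: 284 on hand, pool $1,642.83 (≈ $5.7846 each)
Sale 4, sell 188: 188/284 × $1,642.83 → $1,087.50
Total COGS = $2,499.22 + $788.41 + $728.54 + $1,087.50 = $5,103.67
Ending inventory (cost pool remaining) = $555.33
Check: goods available $5,659.00 = COGS $5,103.67 + ending $555.33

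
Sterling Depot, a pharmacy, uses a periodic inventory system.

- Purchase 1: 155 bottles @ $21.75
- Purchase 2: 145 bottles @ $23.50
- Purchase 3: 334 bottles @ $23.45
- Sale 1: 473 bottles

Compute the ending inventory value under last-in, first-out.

Ending inventory = $3,512.25

Sale 1 (473) [LIFO — newest first]: 334 @ $23.45 + 139 @ $23.50 = $11,098.80
Ending inventory: 155 @ $21.75 + 6 @ $23.50 = $3,512.25
Check: goods available $14,611.05 = COGS $11,098.80 + ending $3,512.25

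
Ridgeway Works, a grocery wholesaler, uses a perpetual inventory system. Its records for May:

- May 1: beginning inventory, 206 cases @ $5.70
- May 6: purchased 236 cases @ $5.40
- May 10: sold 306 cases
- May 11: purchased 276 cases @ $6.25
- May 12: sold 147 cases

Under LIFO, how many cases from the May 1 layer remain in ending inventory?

136

May 10, 306 sold [LIFO — newest first]: 236 @ $5.40 + 70 @ $5.70 = $1,673.40
May 12, 147 sold [LIFO — newest first]: 147 @ $6.25 = $918.75
Total COGS = $1,673.40 + $918.75 = $2,592.15
Ending inventory: 136 @ $5.70 + 129 @ $6.25 = $1,581.45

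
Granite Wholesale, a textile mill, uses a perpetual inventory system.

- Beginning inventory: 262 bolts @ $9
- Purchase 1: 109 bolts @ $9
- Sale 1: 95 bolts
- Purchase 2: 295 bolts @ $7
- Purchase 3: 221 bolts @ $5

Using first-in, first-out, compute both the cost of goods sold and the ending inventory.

Sale 1 (95) [FIFO — oldest first]: 95 @ $9 = $855
Ending inventory: 167 @ $9 + 109 @ $9 + 295 @ $7 + 221 @ $5 = $5,654

COGS = $855; ending inventory = $5,654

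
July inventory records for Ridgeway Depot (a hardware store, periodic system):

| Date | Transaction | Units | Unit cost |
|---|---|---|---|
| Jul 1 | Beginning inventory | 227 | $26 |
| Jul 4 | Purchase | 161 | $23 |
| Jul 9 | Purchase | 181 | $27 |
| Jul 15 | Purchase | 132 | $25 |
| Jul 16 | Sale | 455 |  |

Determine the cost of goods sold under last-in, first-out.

Jul 16, 455 sold [LIFO — newest first]: 132 @ $25 + 181 @ $27 + 142 @ $23 = $11,453
Ending inventory: 227 @ $26 + 19 @ $23 = $6,339
Check: goods available $17,792 = COGS $11,453 + ending $6,339

COGS = $11,453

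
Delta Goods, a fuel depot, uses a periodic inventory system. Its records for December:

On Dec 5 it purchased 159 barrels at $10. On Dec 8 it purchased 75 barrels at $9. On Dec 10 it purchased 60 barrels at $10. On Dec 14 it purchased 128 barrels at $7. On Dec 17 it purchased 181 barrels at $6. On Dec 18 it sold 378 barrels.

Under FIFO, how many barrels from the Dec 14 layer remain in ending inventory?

Dec 18, 378 sold [FIFO — oldest first]: 159 @ $10 + 75 @ $9 + 60 @ $10 + 84 @ $7 = $3,453
Ending inventory: 44 @ $7 + 181 @ $6 = $1,394

44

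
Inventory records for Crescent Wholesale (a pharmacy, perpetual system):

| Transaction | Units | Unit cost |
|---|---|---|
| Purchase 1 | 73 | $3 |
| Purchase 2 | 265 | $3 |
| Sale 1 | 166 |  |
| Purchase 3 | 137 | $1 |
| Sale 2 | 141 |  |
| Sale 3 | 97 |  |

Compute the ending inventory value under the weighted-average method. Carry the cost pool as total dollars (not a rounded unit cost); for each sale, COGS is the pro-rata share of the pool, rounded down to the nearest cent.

After Purchase 1: 73 on hand, pool $219.00 (≈ $3.0000 each)
After Purchase 2: 338 on hand, pool $1,014.00 (≈ $3.0000 each)
Sale 1, sell 166: 166/338 × $1,014.00 → $498.00
After Purchase 3: 309 on hand, pool $653.00 (≈ $2.1133 each)
Sale 2, sell 141: 141/309 × $653.00 → $297.97
Sale 3, sell 97: 97/168 × $355.03 → $204.98
Total COGS = $498.00 + $297.97 + $204.98 = $1,000.95
Ending inventory (cost pool remaining) = $150.05

Ending inventory = $150.05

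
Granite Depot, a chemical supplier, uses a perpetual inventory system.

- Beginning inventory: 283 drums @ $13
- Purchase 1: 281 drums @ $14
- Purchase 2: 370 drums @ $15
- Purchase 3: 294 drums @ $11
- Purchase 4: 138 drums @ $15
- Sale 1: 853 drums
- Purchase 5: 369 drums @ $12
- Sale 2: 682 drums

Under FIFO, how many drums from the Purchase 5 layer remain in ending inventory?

Sale 1 (853) [FIFO — oldest first]: 283 @ $13 + 281 @ $14 + 289 @ $15 = $11,948
Sale 2 (682) [FIFO — oldest first]: 81 @ $15 + 294 @ $11 + 138 @ $15 + 169 @ $12 = $8,547
Total COGS = $11,948 + $8,547 = $20,495
Ending inventory: 200 @ $12 = $2,400
Check: goods available $22,895 = COGS $20,495 + ending $2,400

200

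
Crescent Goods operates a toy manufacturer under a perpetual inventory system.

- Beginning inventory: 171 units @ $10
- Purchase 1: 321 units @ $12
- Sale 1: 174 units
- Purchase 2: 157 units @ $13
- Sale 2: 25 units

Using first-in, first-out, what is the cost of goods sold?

Sale 1 (174) [FIFO — oldest first]: 171 @ $10 + 3 @ $12 = $1,746
Sale 2 (25) [FIFO — oldest first]: 25 @ $12 = $300
Total COGS = $1,746 + $300 = $2,046
Ending inventory: 293 @ $12 + 157 @ $13 = $5,557
Check: goods available $7,603 = COGS $2,046 + ending $5,557

COGS = $2,046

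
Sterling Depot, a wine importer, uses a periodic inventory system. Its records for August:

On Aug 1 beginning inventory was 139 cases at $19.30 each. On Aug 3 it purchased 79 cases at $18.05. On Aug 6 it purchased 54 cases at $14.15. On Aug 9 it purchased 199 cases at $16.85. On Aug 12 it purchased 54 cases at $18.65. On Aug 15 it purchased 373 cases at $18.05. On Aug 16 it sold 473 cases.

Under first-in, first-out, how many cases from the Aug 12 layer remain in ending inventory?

52

Aug 16, 473 sold [FIFO — oldest first]: 139 @ $19.30 + 79 @ $18.05 + 54 @ $14.15 + 199 @ $16.85 + 2 @ $18.65 = $8,263.20
Ending inventory: 52 @ $18.65 + 373 @ $18.05 = $7,702.45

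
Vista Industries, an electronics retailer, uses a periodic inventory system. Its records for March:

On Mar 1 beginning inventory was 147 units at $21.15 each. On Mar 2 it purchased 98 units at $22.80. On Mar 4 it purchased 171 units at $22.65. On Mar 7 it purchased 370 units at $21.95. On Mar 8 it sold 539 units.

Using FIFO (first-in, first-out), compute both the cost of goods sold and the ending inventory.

COGS = $11,916.45; ending inventory = $5,421.65

Mar 8, 539 sold [FIFO — oldest first]: 147 @ $21.15 + 98 @ $22.80 + 171 @ $22.65 + 123 @ $21.95 = $11,916.45
Ending inventory: 247 @ $21.95 = $5,421.65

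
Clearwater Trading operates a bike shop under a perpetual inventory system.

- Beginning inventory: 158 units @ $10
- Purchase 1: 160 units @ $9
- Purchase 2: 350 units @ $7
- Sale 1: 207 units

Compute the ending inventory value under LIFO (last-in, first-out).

Sale 1 (207) [LIFO — newest first]: 207 @ $7 = $1,449
Ending inventory: 158 @ $10 + 160 @ $9 + 143 @ $7 = $4,021
Check: goods available $5,470 = COGS $1,449 + ending $4,021

Ending inventory = $4,021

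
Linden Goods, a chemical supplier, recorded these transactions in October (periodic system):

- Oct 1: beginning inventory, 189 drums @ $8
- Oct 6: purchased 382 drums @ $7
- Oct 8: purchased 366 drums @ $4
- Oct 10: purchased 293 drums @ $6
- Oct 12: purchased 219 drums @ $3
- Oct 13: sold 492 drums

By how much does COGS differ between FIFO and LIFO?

FIFO COGS: 189 @ $8 + 303 @ $7 = $3,633
LIFO COGS: 219 @ $3 + 273 @ $6 = $2,295
Difference = |$3,633 − $2,295| = $1,338

$1,338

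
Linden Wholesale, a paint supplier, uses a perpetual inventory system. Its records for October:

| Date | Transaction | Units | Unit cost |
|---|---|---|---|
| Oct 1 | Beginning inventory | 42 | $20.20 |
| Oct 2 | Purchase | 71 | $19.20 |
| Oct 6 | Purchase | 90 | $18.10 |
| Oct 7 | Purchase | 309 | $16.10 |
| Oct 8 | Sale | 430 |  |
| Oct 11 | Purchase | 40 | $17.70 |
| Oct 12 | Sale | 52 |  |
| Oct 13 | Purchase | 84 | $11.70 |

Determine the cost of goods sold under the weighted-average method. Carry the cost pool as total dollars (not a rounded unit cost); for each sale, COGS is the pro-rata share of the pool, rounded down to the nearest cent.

COGS = $8,307.18

After Oct 1: 42 on hand, pool $848.40 (≈ $20.2000 each)
After Oct 2: 113 on hand, pool $2,211.60 (≈ $19.5717 each)
After Oct 6: 203 on hand, pool $3,840.60 (≈ $18.9192 each)
After Oct 7: 512 on hand, pool $8,815.50 (≈ $17.2178 each)
Oct 8, sell 430: 430/512 × $8,815.50 → $7,403.64
After Oct 11: 122 on hand, pool $2,119.86 (≈ $17.3759 each)
Oct 12, sell 52: 52/122 × $2,119.86 → $903.54
After Oct 13: 154 on hand, pool $2,199.12 (≈ $14.2800 each)
Total COGS = $7,403.64 + $903.54 = $8,307.18
Ending inventory (cost pool remaining) = $2,199.12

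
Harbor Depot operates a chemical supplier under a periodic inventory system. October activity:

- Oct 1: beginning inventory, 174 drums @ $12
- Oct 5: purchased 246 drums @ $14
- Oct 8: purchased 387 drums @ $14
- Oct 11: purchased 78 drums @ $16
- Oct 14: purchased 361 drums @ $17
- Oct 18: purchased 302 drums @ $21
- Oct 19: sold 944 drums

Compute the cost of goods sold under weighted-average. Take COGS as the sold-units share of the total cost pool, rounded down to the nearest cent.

Oct 19, sell 944: 944/1548 × $24,677.00 → $15,048.50
Ending inventory (cost pool remaining) = $9,628.50

COGS = $15,048.50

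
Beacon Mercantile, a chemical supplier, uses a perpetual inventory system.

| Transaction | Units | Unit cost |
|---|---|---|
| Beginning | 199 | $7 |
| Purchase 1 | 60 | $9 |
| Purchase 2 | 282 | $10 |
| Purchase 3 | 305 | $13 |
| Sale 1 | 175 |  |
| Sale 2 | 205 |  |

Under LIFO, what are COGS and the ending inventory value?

COGS = $4,715; ending inventory = $4,003

Sale 1 (175) [LIFO — newest first]: 175 @ $13 = $2,275
Sale 2 (205) [LIFO — newest first]: 130 @ $13 + 75 @ $10 = $2,440
Total COGS = $2,275 + $2,440 = $4,715
Ending inventory: 199 @ $7 + 60 @ $9 + 207 @ $10 = $4,003
Check: goods available $8,718 = COGS $4,715 + ending $4,003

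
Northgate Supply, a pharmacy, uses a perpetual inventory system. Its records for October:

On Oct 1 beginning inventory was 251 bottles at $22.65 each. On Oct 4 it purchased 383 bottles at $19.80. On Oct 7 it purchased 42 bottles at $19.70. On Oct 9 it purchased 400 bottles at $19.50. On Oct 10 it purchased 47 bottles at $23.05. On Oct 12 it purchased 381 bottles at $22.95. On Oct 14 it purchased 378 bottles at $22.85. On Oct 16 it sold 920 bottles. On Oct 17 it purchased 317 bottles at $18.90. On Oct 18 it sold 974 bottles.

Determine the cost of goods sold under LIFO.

COGS = $39,597.50

Oct 16, 920 sold [LIFO — newest first]: 378 @ $22.85 + 381 @ $22.95 + 47 @ $23.05 + 114 @ $19.50 = $20,687.60
Oct 18, 974 sold [LIFO — newest first]: 317 @ $18.90 + 286 @ $19.50 + 42 @ $19.70 + 329 @ $19.80 = $18,909.90
Total COGS = $20,687.60 + $18,909.90 = $39,597.50
Ending inventory: 251 @ $22.65 + 54 @ $19.80 = $6,754.35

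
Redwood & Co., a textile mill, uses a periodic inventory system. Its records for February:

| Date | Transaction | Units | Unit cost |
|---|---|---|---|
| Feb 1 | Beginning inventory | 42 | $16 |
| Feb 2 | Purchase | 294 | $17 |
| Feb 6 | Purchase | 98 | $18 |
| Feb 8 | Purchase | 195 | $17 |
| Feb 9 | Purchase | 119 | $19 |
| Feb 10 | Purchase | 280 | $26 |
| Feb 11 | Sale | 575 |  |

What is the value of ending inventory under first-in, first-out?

Feb 11, 575 sold [FIFO — oldest first]: 42 @ $16 + 294 @ $17 + 98 @ $18 + 141 @ $17 = $9,831
Ending inventory: 54 @ $17 + 119 @ $19 + 280 @ $26 = $10,459
Check: goods available $20,290 = COGS $9,831 + ending $10,459

Ending inventory = $10,459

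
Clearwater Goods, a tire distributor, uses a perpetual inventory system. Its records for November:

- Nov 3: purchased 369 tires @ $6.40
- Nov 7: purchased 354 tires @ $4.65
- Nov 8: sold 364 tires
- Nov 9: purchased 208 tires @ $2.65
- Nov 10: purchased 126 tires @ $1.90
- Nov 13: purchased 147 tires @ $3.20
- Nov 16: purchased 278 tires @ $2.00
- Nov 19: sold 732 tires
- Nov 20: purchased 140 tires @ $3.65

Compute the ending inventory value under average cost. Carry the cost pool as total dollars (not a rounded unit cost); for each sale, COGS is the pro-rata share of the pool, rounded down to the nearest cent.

Ending inventory = $1,825.41

After Nov 3: 369 on hand, pool $2,361.60 (≈ $6.4000 each)
After Nov 7: 723 on hand, pool $4,007.70 (≈ $5.5432 each)
Nov 8, sell 364: 364/723 × $4,007.70 → $2,017.70
After Nov 9: 567 on hand, pool $2,541.20 (≈ $4.4818 each)
After Nov 10: 693 on hand, pool $2,780.60 (≈ $4.0124 each)
After Nov 13: 840 on hand, pool $3,251.00 (≈ $3.8702 each)
After Nov 16: 1118 on hand, pool $3,807.00 (≈ $3.4052 each)
Nov 19, sell 732: 732/1118 × $3,807.00 → $2,492.59
After Nov 20: 526 on hand, pool $1,825.41 (≈ $3.4704 each)
Total COGS = $2,017.70 + $2,492.59 = $4,510.29
Ending inventory (cost pool remaining) = $1,825.41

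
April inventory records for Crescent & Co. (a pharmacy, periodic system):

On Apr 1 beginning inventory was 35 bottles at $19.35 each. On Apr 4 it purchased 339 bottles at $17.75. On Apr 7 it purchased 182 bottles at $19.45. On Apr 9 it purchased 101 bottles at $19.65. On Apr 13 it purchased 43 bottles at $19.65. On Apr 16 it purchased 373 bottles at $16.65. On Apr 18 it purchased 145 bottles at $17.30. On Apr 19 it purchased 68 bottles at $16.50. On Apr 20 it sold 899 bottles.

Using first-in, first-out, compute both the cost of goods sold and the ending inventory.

Apr 20, 899 sold [FIFO — oldest first]: 35 @ $19.35 + 339 @ $17.75 + 182 @ $19.45 + 101 @ $19.65 + 43 @ $19.65 + 199 @ $16.65 = $16,377.35
Ending inventory: 174 @ $16.65 + 145 @ $17.30 + 68 @ $16.50 = $6,527.60
Check: goods available $22,904.95 = COGS $16,377.35 + ending $6,527.60

COGS = $16,377.35; ending inventory = $6,527.60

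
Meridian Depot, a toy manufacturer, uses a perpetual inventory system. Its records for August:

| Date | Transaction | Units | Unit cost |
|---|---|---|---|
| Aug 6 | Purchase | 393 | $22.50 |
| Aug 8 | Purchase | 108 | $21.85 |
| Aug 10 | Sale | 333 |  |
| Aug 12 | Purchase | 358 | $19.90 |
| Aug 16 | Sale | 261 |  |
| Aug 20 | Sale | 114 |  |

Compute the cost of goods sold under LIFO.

Aug 10, 333 sold [LIFO — newest first]: 108 @ $21.85 + 225 @ $22.50 = $7,422.30
Aug 16, 261 sold [LIFO — newest first]: 261 @ $19.90 = $5,193.90
Aug 20, 114 sold [LIFO — newest first]: 97 @ $19.90 + 17 @ $22.50 = $2,312.80
Total COGS = $7,422.30 + $5,193.90 + $2,312.80 = $14,929.00
Ending inventory: 151 @ $22.50 = $3,397.50
Check: goods available $18,326.50 = COGS $14,929.00 + ending $3,397.50

COGS = $14,929.00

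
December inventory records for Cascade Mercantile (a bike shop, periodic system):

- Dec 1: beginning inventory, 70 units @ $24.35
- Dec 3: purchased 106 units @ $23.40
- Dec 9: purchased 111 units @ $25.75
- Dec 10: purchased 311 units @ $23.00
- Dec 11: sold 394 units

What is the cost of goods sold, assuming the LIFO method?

Dec 11, 394 sold [LIFO — newest first]: 311 @ $23.00 + 83 @ $25.75 = $9,290.25
Ending inventory: 70 @ $24.35 + 106 @ $23.40 + 28 @ $25.75 = $4,905.90
Check: goods available $14,196.15 = COGS $9,290.25 + ending $4,905.90

COGS = $9,290.25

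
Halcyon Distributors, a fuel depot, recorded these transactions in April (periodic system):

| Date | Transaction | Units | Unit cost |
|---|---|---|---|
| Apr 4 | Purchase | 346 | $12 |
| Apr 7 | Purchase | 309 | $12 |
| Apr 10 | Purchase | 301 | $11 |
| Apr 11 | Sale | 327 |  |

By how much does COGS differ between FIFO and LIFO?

$301

FIFO COGS: 327 @ $12 = $3,924
LIFO COGS: 301 @ $11 + 26 @ $12 = $3,623
Difference = |$3,924 − $3,623| = $301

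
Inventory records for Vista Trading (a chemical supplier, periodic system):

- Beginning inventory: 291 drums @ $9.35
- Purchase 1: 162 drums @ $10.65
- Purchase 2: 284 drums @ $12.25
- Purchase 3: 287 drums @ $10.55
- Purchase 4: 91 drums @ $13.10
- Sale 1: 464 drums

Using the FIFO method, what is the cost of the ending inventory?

Sale 1 (464) [FIFO — oldest first]: 291 @ $9.35 + 162 @ $10.65 + 11 @ $12.25 = $4,580.90
Ending inventory: 273 @ $12.25 + 287 @ $10.55 + 91 @ $13.10 = $7,564.20

Ending inventory = $7,564.20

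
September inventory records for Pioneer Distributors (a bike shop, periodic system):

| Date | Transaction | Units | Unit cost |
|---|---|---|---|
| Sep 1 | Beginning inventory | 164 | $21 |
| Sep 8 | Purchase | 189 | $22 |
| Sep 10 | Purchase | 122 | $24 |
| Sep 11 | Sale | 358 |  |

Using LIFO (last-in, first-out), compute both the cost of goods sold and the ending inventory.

Sep 11, 358 sold [LIFO — newest first]: 122 @ $24 + 189 @ $22 + 47 @ $21 = $8,073
Ending inventory: 117 @ $21 = $2,457

COGS = $8,073; ending inventory = $2,457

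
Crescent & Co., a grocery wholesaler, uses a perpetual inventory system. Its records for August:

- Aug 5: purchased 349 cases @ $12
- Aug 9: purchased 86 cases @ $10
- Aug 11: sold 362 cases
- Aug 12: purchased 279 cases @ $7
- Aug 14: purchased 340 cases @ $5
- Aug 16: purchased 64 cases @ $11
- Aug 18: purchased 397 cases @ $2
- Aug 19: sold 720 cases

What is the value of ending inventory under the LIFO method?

Aug 11, 362 sold [LIFO — newest first]: 86 @ $10 + 276 @ $12 = $4,172
Aug 19, 720 sold [LIFO — newest first]: 397 @ $2 + 64 @ $11 + 259 @ $5 = $2,793
Total COGS = $4,172 + $2,793 = $6,965
Ending inventory: 73 @ $12 + 279 @ $7 + 81 @ $5 = $3,234

Ending inventory = $3,234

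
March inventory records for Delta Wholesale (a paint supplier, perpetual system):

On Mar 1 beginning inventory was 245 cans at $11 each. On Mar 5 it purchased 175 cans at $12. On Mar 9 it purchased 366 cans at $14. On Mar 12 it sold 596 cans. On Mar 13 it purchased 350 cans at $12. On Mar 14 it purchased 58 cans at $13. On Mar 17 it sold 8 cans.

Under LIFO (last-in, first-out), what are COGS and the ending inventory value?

Mar 12, 596 sold [LIFO — newest first]: 366 @ $14 + 175 @ $12 + 55 @ $11 = $7,829
Mar 17, 8 sold [LIFO — newest first]: 8 @ $13 = $104
Total COGS = $7,829 + $104 = $7,933
Ending inventory: 190 @ $11 + 350 @ $12 + 50 @ $13 = $6,940
Check: goods available $14,873 = COGS $7,933 + ending $6,940

COGS = $7,933; ending inventory = $6,940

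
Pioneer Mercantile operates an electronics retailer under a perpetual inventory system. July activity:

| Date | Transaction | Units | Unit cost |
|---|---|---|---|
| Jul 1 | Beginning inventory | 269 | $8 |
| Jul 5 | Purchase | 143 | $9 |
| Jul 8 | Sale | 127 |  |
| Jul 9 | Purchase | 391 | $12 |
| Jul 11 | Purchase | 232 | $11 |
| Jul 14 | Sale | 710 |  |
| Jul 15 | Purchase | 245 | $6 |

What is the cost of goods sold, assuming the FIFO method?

Jul 8, 127 sold [FIFO — oldest first]: 127 @ $8 = $1,016
Jul 14, 710 sold [FIFO — oldest first]: 142 @ $8 + 143 @ $9 + 391 @ $12 + 34 @ $11 = $7,489
Total COGS = $1,016 + $7,489 = $8,505
Ending inventory: 198 @ $11 + 245 @ $6 = $3,648

COGS = $8,505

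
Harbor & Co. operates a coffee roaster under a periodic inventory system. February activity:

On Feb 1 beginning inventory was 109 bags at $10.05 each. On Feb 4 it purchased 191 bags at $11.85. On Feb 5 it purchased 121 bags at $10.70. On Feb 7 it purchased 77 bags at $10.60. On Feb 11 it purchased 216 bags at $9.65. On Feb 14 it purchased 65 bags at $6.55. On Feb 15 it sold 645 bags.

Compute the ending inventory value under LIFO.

Ending inventory = $1,391.70

Feb 15, 645 sold [LIFO — newest first]: 65 @ $6.55 + 216 @ $9.65 + 77 @ $10.60 + 121 @ $10.70 + 166 @ $11.85 = $6,588.15
Ending inventory: 109 @ $10.05 + 25 @ $11.85 = $1,391.70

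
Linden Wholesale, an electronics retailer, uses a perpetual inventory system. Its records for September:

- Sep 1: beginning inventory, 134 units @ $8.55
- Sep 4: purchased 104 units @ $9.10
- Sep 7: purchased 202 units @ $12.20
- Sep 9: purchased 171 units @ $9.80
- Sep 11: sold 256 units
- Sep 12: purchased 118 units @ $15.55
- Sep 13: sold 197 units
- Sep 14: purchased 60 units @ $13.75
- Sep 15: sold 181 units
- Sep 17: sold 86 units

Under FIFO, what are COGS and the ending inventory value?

Sep 11, 256 sold [FIFO — oldest first]: 134 @ $8.55 + 104 @ $9.10 + 18 @ $12.20 = $2,311.70
Sep 13, 197 sold [FIFO — oldest first]: 184 @ $12.20 + 13 @ $9.80 = $2,372.20
Sep 15, 181 sold [FIFO — oldest first]: 158 @ $9.80 + 23 @ $15.55 = $1,906.05
Sep 17, 86 sold [FIFO — oldest first]: 86 @ $15.55 = $1,337.30
Total COGS = $2,311.70 + $2,372.20 + $1,906.05 + $1,337.30 = $7,927.25
Ending inventory: 9 @ $15.55 + 60 @ $13.75 = $964.95

COGS = $7,927.25; ending inventory = $964.95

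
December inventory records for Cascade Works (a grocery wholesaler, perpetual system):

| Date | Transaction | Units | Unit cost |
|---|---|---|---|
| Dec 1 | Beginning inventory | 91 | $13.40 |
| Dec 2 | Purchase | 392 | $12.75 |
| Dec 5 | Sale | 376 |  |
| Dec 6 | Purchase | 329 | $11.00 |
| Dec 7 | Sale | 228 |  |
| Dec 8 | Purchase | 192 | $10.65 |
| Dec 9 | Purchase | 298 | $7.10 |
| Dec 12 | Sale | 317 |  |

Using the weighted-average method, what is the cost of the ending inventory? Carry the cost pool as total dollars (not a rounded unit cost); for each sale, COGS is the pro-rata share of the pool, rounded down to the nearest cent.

Ending inventory = $3,572.12

After Dec 1: 91 on hand, pool $1,219.40 (≈ $13.4000 each)
After Dec 2: 483 on hand, pool $6,217.40 (≈ $12.8725 each)
Dec 5, sell 376: 376/483 × $6,217.40 → $4,840.04
After Dec 6: 436 on hand, pool $4,996.36 (≈ $11.4595 each)
Dec 7, sell 228: 228/436 × $4,996.36 → $2,612.77
After Dec 8: 400 on hand, pool $4,428.39 (≈ $11.0710 each)
After Dec 9: 698 on hand, pool $6,544.19 (≈ $9.3756 each)
Dec 12, sell 317: 317/698 × $6,544.19 → $2,972.07
Total COGS = $4,840.04 + $2,612.77 + $2,972.07 = $10,424.88
Ending inventory (cost pool remaining) = $3,572.12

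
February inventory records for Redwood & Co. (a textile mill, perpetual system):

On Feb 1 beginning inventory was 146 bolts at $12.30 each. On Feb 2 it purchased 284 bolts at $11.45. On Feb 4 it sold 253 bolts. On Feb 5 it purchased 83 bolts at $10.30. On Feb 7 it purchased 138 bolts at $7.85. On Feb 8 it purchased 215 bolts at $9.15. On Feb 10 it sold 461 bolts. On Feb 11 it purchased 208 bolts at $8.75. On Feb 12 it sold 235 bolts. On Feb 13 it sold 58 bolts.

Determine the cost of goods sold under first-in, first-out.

Feb 4, 253 sold [FIFO — oldest first]: 146 @ $12.30 + 107 @ $11.45 = $3,020.95
Feb 10, 461 sold [FIFO — oldest first]: 177 @ $11.45 + 83 @ $10.30 + 138 @ $7.85 + 63 @ $9.15 = $4,541.30
Feb 12, 235 sold [FIFO — oldest first]: 152 @ $9.15 + 83 @ $8.75 = $2,117.05
Feb 13, 58 sold [FIFO — oldest first]: 58 @ $8.75 = $507.50
Total COGS = $3,020.95 + $4,541.30 + $2,117.05 + $507.50 = $10,186.80
Ending inventory: 67 @ $8.75 = $586.25

COGS = $10,186.80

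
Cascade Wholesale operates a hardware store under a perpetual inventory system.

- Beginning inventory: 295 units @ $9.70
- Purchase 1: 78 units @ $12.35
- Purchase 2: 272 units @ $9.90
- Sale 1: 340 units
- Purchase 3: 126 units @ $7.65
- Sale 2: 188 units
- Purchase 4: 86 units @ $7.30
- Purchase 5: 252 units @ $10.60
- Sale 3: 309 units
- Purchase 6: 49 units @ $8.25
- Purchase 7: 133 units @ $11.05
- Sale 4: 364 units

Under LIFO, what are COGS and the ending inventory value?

COGS = $11,781.40; ending inventory = $873.00

Sale 1 (340) [LIFO — newest first]: 272 @ $9.90 + 68 @ $12.35 = $3,532.60
Sale 2 (188) [LIFO — newest first]: 126 @ $7.65 + 10 @ $12.35 + 52 @ $9.70 = $1,591.80
Sale 3 (309) [LIFO — newest first]: 252 @ $10.60 + 57 @ $7.30 = $3,087.30
Sale 4 (364) [LIFO — newest first]: 133 @ $11.05 + 49 @ $8.25 + 29 @ $7.30 + 153 @ $9.70 = $3,569.70
Total COGS = $3,532.60 + $1,591.80 + $3,087.30 + $3,569.70 = $11,781.40
Ending inventory: 90 @ $9.70 = $873.00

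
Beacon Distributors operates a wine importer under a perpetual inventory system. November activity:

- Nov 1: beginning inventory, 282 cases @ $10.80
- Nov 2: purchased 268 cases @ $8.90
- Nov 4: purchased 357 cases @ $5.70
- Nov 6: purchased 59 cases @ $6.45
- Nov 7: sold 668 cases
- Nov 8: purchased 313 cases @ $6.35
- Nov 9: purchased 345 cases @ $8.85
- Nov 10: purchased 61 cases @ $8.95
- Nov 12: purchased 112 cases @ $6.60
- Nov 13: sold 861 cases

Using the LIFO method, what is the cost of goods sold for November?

Nov 7, 668 sold [LIFO — newest first]: 59 @ $6.45 + 357 @ $5.70 + 252 @ $8.90 = $4,658.25
Nov 13, 861 sold [LIFO — newest first]: 112 @ $6.60 + 61 @ $8.95 + 345 @ $8.85 + 313 @ $6.35 + 16 @ $8.90 + 14 @ $10.80 = $6,619.55
Total COGS = $4,658.25 + $6,619.55 = $11,277.80
Ending inventory: 268 @ $10.80 = $2,894.40

COGS = $11,277.80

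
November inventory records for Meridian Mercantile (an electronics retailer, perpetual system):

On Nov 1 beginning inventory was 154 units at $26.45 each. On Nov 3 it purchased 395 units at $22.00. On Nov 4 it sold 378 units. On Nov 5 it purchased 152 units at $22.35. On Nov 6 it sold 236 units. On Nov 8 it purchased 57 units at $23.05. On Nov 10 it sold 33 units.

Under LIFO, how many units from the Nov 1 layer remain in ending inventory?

Nov 4, 378 sold [LIFO — newest first]: 378 @ $22.00 = $8,316.00
Nov 6, 236 sold [LIFO — newest first]: 152 @ $22.35 + 17 @ $22.00 + 67 @ $26.45 = $5,543.35
Nov 10, 33 sold [LIFO — newest first]: 33 @ $23.05 = $760.65
Total COGS = $8,316.00 + $5,543.35 + $760.65 = $14,620.00
Ending inventory: 87 @ $26.45 + 24 @ $23.05 = $2,854.35
Check: goods available $17,474.35 = COGS $14,620.00 + ending $2,854.35

87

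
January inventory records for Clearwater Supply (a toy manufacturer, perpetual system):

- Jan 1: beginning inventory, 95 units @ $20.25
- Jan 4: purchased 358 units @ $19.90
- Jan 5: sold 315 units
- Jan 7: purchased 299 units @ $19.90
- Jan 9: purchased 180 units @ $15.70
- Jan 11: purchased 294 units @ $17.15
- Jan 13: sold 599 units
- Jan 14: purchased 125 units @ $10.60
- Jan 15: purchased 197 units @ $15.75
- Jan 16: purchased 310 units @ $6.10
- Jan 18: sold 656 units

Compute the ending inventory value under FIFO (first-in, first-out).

Jan 5, 315 sold [FIFO — oldest first]: 95 @ $20.25 + 220 @ $19.90 = $6,301.75
Jan 13, 599 sold [FIFO — oldest first]: 138 @ $19.90 + 299 @ $19.90 + 162 @ $15.70 = $11,239.70
Jan 18, 656 sold [FIFO — oldest first]: 18 @ $15.70 + 294 @ $17.15 + 125 @ $10.60 + 197 @ $15.75 + 22 @ $6.10 = $9,886.65
Total COGS = $6,301.75 + $11,239.70 + $9,886.65 = $27,428.10
Ending inventory: 288 @ $6.10 = $1,756.80

Ending inventory = $1,756.80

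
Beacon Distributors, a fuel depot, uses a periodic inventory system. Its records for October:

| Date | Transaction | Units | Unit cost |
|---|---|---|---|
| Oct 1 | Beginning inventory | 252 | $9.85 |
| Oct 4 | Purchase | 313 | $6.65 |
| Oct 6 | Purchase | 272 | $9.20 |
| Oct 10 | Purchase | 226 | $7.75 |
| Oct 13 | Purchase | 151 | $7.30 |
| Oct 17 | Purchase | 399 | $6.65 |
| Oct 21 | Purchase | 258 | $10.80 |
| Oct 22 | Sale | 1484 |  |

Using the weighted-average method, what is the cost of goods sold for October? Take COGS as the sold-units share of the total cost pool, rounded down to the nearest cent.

COGS = $12,182.60

Oct 22, sell 1484: 1484/1871 × $15,359.60 → $12,182.60
Ending inventory (cost pool remaining) = $3,177.00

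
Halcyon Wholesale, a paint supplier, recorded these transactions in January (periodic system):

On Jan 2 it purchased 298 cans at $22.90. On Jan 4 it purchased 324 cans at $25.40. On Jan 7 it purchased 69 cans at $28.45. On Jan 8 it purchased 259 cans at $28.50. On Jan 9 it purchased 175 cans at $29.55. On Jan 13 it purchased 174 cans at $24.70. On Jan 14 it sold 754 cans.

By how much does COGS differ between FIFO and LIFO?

$1,957.05

FIFO COGS: 298 @ $22.90 + 324 @ $25.40 + 69 @ $28.45 + 63 @ $28.50 = $18,812.35
LIFO COGS: 174 @ $24.70 + 175 @ $29.55 + 259 @ $28.50 + 69 @ $28.45 + 77 @ $25.40 = $20,769.40
Difference = |$18,812.35 − $20,769.40| = $1,957.05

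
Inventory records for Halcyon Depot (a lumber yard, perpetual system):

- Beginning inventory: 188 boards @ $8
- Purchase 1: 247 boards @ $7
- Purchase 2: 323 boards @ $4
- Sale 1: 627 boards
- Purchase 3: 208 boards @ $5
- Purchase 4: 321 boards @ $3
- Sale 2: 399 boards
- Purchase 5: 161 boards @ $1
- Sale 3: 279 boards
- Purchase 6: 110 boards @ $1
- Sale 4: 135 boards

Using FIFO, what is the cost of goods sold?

Sale 1 (627) [FIFO — oldest first]: 188 @ $8 + 247 @ $7 + 192 @ $4 = $4,001
Sale 2 (399) [FIFO — oldest first]: 131 @ $4 + 208 @ $5 + 60 @ $3 = $1,744
Sale 3 (279) [FIFO — oldest first]: 261 @ $3 + 18 @ $1 = $801
Sale 4 (135) [FIFO — oldest first]: 135 @ $1 = $135
Total COGS = $4,001 + $1,744 + $801 + $135 = $6,681
Ending inventory: 8 @ $1 + 110 @ $1 = $118
Check: goods available $6,799 = COGS $6,681 + ending $118

COGS = $6,681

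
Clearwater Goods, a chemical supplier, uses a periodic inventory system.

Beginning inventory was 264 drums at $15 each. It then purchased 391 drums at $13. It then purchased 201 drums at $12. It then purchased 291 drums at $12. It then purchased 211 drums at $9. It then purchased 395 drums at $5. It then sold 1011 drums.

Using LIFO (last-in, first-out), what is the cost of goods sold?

COGS = $8,734

Sale 1 (1011) [LIFO — newest first]: 395 @ $5 + 211 @ $9 + 291 @ $12 + 114 @ $12 = $8,734
Ending inventory: 264 @ $15 + 391 @ $13 + 87 @ $12 = $10,087
Check: goods available $18,821 = COGS $8,734 + ending $10,087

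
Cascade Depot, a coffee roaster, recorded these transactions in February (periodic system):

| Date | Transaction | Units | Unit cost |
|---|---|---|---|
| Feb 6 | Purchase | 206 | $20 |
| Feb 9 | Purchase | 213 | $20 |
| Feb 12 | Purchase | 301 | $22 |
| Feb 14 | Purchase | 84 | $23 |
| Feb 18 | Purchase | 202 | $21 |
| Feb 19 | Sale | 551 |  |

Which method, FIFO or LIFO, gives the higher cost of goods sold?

LIFO

FIFO COGS: 206 @ $20 + 213 @ $20 + 132 @ $22 = $11,284
LIFO COGS: 202 @ $21 + 84 @ $23 + 265 @ $22 = $12,004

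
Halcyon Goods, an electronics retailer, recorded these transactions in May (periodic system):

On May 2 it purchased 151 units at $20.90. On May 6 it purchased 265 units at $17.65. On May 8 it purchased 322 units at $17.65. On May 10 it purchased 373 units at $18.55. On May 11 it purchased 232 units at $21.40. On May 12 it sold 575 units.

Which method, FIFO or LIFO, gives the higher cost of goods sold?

LIFO

FIFO COGS: 151 @ $20.90 + 265 @ $17.65 + 159 @ $17.65 = $10,639.50
LIFO COGS: 232 @ $21.40 + 343 @ $18.55 = $11,327.45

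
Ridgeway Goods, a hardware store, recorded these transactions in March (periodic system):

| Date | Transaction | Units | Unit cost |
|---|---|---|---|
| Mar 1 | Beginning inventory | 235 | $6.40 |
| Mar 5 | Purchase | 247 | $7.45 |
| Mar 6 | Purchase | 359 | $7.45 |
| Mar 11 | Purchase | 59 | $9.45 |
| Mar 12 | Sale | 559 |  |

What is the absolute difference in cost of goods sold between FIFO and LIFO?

$364.75

FIFO COGS: 235 @ $6.40 + 247 @ $7.45 + 77 @ $7.45 = $3,917.80
LIFO COGS: 59 @ $9.45 + 359 @ $7.45 + 141 @ $7.45 = $4,282.55
Difference = |$3,917.80 − $4,282.55| = $364.75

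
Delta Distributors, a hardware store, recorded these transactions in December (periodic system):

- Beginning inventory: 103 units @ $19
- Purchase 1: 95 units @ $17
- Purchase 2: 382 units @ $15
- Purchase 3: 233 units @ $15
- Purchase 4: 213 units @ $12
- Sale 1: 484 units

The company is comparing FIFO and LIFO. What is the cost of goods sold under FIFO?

COGS = $7,862

FIFO COGS: 103 @ $19 + 95 @ $17 + 286 @ $15 = $7,862
LIFO COGS: 213 @ $12 + 233 @ $15 + 38 @ $15 = $6,621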